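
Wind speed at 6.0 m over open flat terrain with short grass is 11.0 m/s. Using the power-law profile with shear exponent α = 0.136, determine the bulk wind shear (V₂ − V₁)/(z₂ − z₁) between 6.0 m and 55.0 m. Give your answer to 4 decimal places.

Power law: V₂ = V₁ · (z₂/z₁)^α = 11.0 × (9.1667)^0.136 = 14.8680 m/s
ΔV/Δz = (14.8680 − 11.0)/(55.0 − 6.0) = 3.8680/49.0000 = 0.07894 m/s/m

0.0789 m/s/m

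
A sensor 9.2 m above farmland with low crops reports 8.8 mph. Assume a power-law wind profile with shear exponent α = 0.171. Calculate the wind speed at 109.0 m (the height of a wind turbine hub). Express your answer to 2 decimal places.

Power-law profile: V₂ = V₁ · (z₂/z₁)^α
V₂ = 8.8 × (109.0/9.2)^0.171 = 8.8 × (11.8478)^0.171
    = 8.8 × 1.5261 = 13.4300 mph

13.43 mph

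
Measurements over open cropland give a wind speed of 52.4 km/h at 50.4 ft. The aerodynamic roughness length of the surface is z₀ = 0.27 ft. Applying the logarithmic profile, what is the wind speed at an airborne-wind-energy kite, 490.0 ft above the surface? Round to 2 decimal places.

Log law: V(z) ∝ ln(z/z₀), so V₂/V₁ = ln(z₂/z₀) / ln(z₁/z₀).
ln(490.0/0.27) = 7.5037, ln(50.4/0.27) = 5.2293
V₂ = 52.4 × 7.5037/5.2293 = 52.4 × 1.4349 = 75.1906 km/h

75.19 km/h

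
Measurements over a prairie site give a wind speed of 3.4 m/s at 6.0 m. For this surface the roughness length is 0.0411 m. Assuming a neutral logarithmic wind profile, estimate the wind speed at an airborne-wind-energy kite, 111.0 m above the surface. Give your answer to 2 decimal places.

Log law: V(z) ∝ ln(z/z₀), so V₂/V₁ = ln(z₂/z₀) / ln(z₁/z₀).
ln(111.0/0.0411) = 7.9013, ln(6.0/0.0411) = 4.9835
V₂ = 3.4 × 7.9013/4.9835 = 3.4 × 1.5855 = 5.3907 m/s

5.39 m/s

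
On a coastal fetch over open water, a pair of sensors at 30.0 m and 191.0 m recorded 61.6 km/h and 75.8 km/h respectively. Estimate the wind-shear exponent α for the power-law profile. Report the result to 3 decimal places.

Power law: V₂/V₁ = (z₂/z₁)^α ⇒ α = ln(V₂/V₁) / ln(z₂/z₁)
α = ln(75.8/61.6) / ln(191.0/30.0) = ln(1.2305) / ln(6.3667)
  = 0.20744 / 1.85108 = 0.11206

α ≈ 0.112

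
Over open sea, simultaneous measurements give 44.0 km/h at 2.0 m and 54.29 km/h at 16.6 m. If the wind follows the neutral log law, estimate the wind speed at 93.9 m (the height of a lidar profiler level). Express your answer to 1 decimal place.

62.7 km/h

Log law: V ∝ ln(z/z₀). From the pair, with r = V₁/V₂ = 0.81046,
ln z₀ = (ln z₁ − r·ln z₂)/(1 − r) = (0.6931 − 0.81046×2.8094)/0.18954 = -8.3560 → z₀ = 0.0002350 m
V₃ = V₁ · ln(z₃/z₀)/ln(z₁/z₀) = 44.0 × 12.8982/9.0491 = 62.7156 km/h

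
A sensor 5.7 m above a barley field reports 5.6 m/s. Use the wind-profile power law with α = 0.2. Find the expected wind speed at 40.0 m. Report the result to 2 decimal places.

Power-law profile: V₂ = V₁ · (z₂/z₁)^α
V₂ = 5.6 × (40.0/5.7)^0.2 = 5.6 × (7.0175)^0.2
    = 5.6 × 1.4765 = 8.2685 m/s

8.27 m/s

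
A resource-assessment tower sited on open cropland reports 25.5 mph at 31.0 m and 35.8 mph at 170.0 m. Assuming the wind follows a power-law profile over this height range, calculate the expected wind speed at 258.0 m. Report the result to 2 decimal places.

First find α: α = ln(V₂/V₁)/ln(z₂/z₁) = ln(35.8/25.5)/ln(170.0/31.0) = 0.33927/1.70181 = 0.1994
Extrapolate from 170.0 m to 258.0 m: V₃ = 35.8 × (258.0/170.0)^0.1994 = 35.8 × 1.0867 = 38.9046 mph

38.90 mph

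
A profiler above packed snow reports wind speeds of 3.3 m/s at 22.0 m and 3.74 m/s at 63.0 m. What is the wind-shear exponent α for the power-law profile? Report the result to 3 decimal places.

Power law: V₂/V₁ = (z₂/z₁)^α ⇒ α = ln(V₂/V₁) / ln(z₂/z₁)
α = ln(3.74/3.3) / ln(63.0/22.0) = ln(1.1333) / ln(2.8636)
  = 0.12516 / 1.05209 = 0.11897

α ≈ 0.119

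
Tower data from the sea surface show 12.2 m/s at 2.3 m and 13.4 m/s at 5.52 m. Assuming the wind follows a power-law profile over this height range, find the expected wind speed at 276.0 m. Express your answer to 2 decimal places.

First find α: α = ln(V₂/V₁)/ln(z₂/z₁) = ln(13.4/12.2)/ln(5.52/2.3) = 0.09382/0.87547 = 0.1072
Extrapolate from 5.52 m to 276.0 m: V₃ = 13.4 × (276.0/5.52)^0.1072 = 13.4 × 1.5208 = 20.3785 m/s

20.38 m/s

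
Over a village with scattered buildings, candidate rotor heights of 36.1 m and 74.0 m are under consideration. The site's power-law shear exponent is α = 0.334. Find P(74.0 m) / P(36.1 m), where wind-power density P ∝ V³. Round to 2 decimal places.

2.05

Speed ratio: V_B/V_A = (z_B/z_A)^α = (74.0/36.1)^0.334 = (2.0499)^0.334 = 1.27091
Power-density ratio: P_B/P_A = (V_B/V_A)³ = (1.27091)³ = 2.05281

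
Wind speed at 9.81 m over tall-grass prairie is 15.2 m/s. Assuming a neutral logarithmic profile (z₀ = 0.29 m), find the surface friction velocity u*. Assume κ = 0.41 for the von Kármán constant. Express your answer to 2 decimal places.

Log law: V(z) = (u*/κ) · ln(z/z₀) ⇒ u* = κ · V / ln(z/z₀)
u* = 0.41 × 15.2 / ln(9.81/0.29) = 0.41 × 15.2 / 3.5213
   = 6.2320 / 3.5213 = 1.7698 m/s

u* ≈ 1.77 m/s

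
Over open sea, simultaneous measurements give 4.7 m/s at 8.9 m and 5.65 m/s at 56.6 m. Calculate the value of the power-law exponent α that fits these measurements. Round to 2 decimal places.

α ≈ 0.10

Power law: V₂/V₁ = (z₂/z₁)^α ⇒ α = ln(V₂/V₁) / ln(z₂/z₁)
α = ln(5.65/4.7) / ln(56.6/8.9) = ln(1.2021) / ln(6.3596)
  = 0.18409 / 1.84996 = 0.09951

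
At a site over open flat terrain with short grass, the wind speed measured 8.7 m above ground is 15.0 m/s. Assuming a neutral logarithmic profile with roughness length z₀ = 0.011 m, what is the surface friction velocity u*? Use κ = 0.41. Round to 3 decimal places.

u* ≈ 0.922 m/s

Log law: V(z) = (u*/κ) · ln(z/z₀) ⇒ u* = κ · V / ln(z/z₀)
u* = 0.41 × 15.0 / ln(8.7/0.011) = 0.41 × 15.0 / 6.6732
   = 6.1500 / 6.6732 = 0.9216 m/s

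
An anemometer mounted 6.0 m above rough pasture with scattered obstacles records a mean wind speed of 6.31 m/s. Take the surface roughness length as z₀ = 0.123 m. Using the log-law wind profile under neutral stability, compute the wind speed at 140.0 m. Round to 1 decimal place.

11.4 m/s

Log law: V(z) ∝ ln(z/z₀), so V₂/V₁ = ln(z₂/z₀) / ln(z₁/z₀).
ln(140.0/0.123) = 7.0372, ln(6.0/0.123) = 3.8873
V₂ = 6.31 × 7.0372/3.8873 = 6.31 × 1.8103 = 11.4230 m/s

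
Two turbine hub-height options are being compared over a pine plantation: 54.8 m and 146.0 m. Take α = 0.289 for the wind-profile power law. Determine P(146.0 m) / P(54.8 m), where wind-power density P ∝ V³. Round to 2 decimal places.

2.34

Speed ratio: V_B/V_A = (z_B/z_A)^α = (146.0/54.8)^0.289 = (2.6642)^0.289 = 1.32737
Power-density ratio: P_B/P_A = (V_B/V_A)³ = (1.32737)³ = 2.33868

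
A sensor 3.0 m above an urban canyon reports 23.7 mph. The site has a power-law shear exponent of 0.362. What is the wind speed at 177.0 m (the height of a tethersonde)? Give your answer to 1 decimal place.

103.7 mph

Power-law profile: V₂ = V₁ · (z₂/z₁)^α
V₂ = 23.7 × (177.0/3.0)^0.362 = 23.7 × (59.0000)^0.362
    = 23.7 × 4.3757 = 103.7043 mph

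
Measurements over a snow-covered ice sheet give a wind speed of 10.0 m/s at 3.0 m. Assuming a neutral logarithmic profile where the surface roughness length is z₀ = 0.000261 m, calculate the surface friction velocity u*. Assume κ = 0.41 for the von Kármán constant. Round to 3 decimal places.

Log law: V(z) = (u*/κ) · ln(z/z₀) ⇒ u* = κ · V / ln(z/z₀)
u* = 0.41 × 10.0 / ln(3.0/0.000261) = 0.41 × 10.0 / 9.3496
   = 4.1000 / 9.3496 = 0.4385 m/s

u* ≈ 0.439 m/s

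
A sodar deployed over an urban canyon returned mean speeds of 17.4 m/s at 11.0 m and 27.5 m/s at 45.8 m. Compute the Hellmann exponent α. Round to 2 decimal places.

Power law: V₂/V₁ = (z₂/z₁)^α ⇒ α = ln(V₂/V₁) / ln(z₂/z₁)
α = ln(27.5/17.4) / ln(45.8/11.0) = ln(1.5805) / ln(4.1636)
  = 0.45772 / 1.42639 = 0.32089

α ≈ 0.32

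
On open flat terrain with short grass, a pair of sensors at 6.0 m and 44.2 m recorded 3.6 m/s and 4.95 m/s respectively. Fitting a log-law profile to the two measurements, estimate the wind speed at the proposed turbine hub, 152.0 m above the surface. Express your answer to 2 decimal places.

Log law: V ∝ ln(z/z₀). From the pair, with r = V₁/V₂ = 0.72727,
ln z₀ = (ln z₁ − r·ln z₂)/(1 − r) = (1.7918 − 0.72727×3.7887)/0.27273 = -3.5335 → z₀ = 0.02920 m
V₃ = V₁ · ln(z₃/z₀)/ln(z₁/z₀) = 3.6 × 8.5574/5.3252 = 5.7850 m/s

5.78 m/s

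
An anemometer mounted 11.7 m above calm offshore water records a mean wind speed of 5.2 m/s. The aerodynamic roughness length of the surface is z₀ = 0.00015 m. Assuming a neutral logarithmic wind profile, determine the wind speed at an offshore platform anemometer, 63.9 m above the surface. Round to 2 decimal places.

Log law: V(z) ∝ ln(z/z₀), so V₂/V₁ = ln(z₂/z₀) / ln(z₁/z₀).
ln(63.9/0.00015) = 12.9622, ln(11.7/0.00015) = 11.2645
V₂ = 5.2 × 12.9622/11.2645 = 5.2 × 1.1507 = 5.9837 m/s

5.98 m/s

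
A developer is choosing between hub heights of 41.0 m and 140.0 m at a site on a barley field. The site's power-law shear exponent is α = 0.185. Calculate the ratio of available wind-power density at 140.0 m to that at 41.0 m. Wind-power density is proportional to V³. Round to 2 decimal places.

1.98

Speed ratio: V_B/V_A = (z_B/z_A)^α = (140.0/41.0)^0.185 = (3.4146)^0.185 = 1.25507
Power-density ratio: P_B/P_A = (V_B/V_A)³ = (1.25507)³ = 1.97700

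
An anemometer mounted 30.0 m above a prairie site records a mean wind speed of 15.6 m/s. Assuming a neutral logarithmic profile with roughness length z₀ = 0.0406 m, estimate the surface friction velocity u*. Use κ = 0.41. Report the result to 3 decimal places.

u* ≈ 0.968 m/s

Log law: V(z) = (u*/κ) · ln(z/z₀) ⇒ u* = κ · V / ln(z/z₀)
u* = 0.41 × 15.6 / ln(30.0/0.0406) = 0.41 × 15.6 / 6.6052
   = 6.3960 / 6.6052 = 0.9683 m/s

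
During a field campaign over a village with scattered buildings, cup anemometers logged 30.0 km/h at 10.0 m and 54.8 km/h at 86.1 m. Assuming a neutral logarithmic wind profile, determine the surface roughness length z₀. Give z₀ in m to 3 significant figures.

z₀ ≈ 0.740 m

Log law: V(z) ∝ ln(z/z₀). With r = V₁/V₂ = 30.0/54.8 = 0.54745,
r · ln(z₂/z₀) = ln(z₁/z₀) ⇒ ln z₀ = (ln z₁ − r·ln z₂)/(1 − r)
ln z₀ = (2.30259 − 0.54745×4.45551) / 0.45255 = -0.3018
z₀ = exp(-0.3018) = 0.7395 m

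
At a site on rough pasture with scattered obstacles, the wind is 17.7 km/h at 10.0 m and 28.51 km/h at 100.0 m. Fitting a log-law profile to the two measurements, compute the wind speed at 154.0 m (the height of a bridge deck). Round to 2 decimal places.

30.54 km/h

Log law: V ∝ ln(z/z₀). From the pair, with r = V₁/V₂ = 0.62083,
ln z₀ = (ln z₁ − r·ln z₂)/(1 − r) = (2.3026 − 0.62083×4.6052)/0.37917 = -1.4676 → z₀ = 0.2305 m
V₃ = V₁ · ln(z₃/z₀)/ln(z₁/z₀) = 17.7 × 6.5046/3.7702 = 30.5371 km/h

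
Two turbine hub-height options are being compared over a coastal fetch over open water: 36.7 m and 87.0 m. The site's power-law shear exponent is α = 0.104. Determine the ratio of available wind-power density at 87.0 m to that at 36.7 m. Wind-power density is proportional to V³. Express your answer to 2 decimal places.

1.31

Speed ratio: V_B/V_A = (z_B/z_A)^α = (87.0/36.7)^0.104 = (2.3706)^0.104 = 1.09392
Power-density ratio: P_B/P_A = (V_B/V_A)³ = (1.09392)³ = 1.30904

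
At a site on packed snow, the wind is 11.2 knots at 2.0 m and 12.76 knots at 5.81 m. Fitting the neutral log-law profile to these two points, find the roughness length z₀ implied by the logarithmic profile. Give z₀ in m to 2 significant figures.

Log law: V(z) ∝ ln(z/z₀). With r = V₁/V₂ = 11.2/12.76 = 0.87774,
r · ln(z₂/z₀) = ln(z₁/z₀) ⇒ ln z₀ = (ln z₁ − r·ln z₂)/(1 − r)
ln z₀ = (0.69315 − 0.87774×1.75958) / 0.12226 = -6.9633
z₀ = exp(-6.9633) = 0.0009460 m

z₀ ≈ 0.00095 m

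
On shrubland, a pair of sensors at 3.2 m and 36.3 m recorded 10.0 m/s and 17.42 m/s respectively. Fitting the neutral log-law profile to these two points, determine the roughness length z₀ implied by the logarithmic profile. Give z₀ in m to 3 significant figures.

Log law: V(z) ∝ ln(z/z₀). With r = V₁/V₂ = 10.0/17.42 = 0.57405,
r · ln(z₂/z₀) = ln(z₁/z₀) ⇒ ln z₀ = (ln z₁ − r·ln z₂)/(1 − r)
ln z₀ = (1.16315 − 0.57405×3.59182) / 0.42595 = -2.1100
z₀ = exp(-2.1100) = 0.1212 m

z₀ ≈ 0.121 m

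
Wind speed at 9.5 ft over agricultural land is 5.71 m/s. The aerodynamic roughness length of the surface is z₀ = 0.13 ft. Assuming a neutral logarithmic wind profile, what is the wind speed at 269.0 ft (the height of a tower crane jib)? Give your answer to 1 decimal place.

Log law: V(z) ∝ ln(z/z₀), so V₂/V₁ = ln(z₂/z₀) / ln(z₁/z₀).
ln(269.0/0.13) = 7.6349, ln(9.5/0.13) = 4.2915
V₂ = 5.71 × 7.6349/4.2915 = 5.71 × 1.7791 = 10.1585 m/s

10.2 m/s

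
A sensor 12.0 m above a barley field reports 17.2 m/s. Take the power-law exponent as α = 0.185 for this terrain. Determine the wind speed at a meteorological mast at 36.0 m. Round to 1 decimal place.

Power-law profile: V₂ = V₁ · (z₂/z₁)^α
V₂ = 17.2 × (36.0/12.0)^0.185 = 17.2 × (3.0000)^0.185
    = 17.2 × 1.2254 = 21.0764 m/s

21.1 m/s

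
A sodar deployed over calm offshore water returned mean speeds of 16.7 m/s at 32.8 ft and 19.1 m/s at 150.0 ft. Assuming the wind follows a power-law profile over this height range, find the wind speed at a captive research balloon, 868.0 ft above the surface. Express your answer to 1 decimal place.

First find α: α = ln(V₂/V₁)/ln(z₂/z₁) = ln(19.1/16.7)/ln(150.0/32.8) = 0.13428/1.52021 = 0.0883
Extrapolate from 150.0 ft to 868.0 ft: V₃ = 19.1 × (868.0/150.0)^0.0883 = 19.1 × 1.1677 = 22.3038 m/s

22.3 m/s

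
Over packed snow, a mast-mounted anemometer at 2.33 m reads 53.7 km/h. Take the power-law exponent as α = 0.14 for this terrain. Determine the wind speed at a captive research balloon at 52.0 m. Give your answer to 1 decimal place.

Power-law profile: V₂ = V₁ · (z₂/z₁)^α
V₂ = 53.7 × (52.0/2.33)^0.14 = 53.7 × (22.3176)^0.14
    = 53.7 × 1.5446 = 82.9440 km/h

82.9 km/h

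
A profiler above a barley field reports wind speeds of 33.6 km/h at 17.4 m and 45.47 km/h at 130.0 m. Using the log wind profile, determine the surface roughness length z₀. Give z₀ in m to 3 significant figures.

z₀ ≈ 0.0586 m

Log law: V(z) ∝ ln(z/z₀). With r = V₁/V₂ = 33.6/45.47 = 0.73895,
r · ln(z₂/z₀) = ln(z₁/z₀) ⇒ ln z₀ = (ln z₁ − r·ln z₂)/(1 − r)
ln z₀ = (2.85647 − 0.73895×4.86753) / 0.26105 = -2.8362
z₀ = exp(-2.8362) = 0.05865 m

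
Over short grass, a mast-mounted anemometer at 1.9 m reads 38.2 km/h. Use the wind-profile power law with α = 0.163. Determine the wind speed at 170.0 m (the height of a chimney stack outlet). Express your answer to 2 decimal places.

79.47 km/h

Power-law profile: V₂ = V₁ · (z₂/z₁)^α
V₂ = 38.2 × (170.0/1.9)^0.163 = 38.2 × (89.4737)^0.163
    = 38.2 × 2.0803 = 79.4675 km/h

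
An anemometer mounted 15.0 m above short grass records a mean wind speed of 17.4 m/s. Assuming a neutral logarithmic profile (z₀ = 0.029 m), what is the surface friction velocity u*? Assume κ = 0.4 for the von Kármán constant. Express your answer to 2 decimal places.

Log law: V(z) = (u*/κ) · ln(z/z₀) ⇒ u* = κ · V / ln(z/z₀)
u* = 0.4 × 17.4 / ln(15.0/0.029) = 0.4 × 17.4 / 6.2485
   = 6.9600 / 6.2485 = 1.1139 m/s

u* ≈ 1.11 m/s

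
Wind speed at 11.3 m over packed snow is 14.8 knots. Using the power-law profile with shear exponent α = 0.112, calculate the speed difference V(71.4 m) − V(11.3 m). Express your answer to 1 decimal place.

Power law: V₂ = V₁ · (z₂/z₁)^α = 14.8 × (6.3186)^0.112 = 18.1941 knots
ΔV = 18.1941 − 14.8 = 3.3941 knots

3.4 knots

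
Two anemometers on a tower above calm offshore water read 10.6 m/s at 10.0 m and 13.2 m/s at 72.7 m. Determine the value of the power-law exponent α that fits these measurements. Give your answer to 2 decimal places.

α ≈ 0.11

Power law: V₂/V₁ = (z₂/z₁)^α ⇒ α = ln(V₂/V₁) / ln(z₂/z₁)
α = ln(13.2/10.6) / ln(72.7/10.0) = ln(1.2453) / ln(7.2700)
  = 0.21936 / 1.98376 = 0.11058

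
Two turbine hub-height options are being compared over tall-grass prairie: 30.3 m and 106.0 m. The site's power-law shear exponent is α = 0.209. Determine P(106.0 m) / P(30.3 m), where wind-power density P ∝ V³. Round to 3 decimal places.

Speed ratio: V_B/V_A = (z_B/z_A)^α = (106.0/30.3)^0.209 = (3.4983)^0.209 = 1.29917
Power-density ratio: P_B/P_A = (V_B/V_A)³ = (1.29917)³ = 2.19282

2.193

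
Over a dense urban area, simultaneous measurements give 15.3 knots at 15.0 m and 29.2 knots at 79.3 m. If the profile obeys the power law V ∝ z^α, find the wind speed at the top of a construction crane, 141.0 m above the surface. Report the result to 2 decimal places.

36.51 knots

First find α: α = ln(V₂/V₁)/ln(z₂/z₁) = ln(29.2/15.3)/ln(79.3/15.0) = 0.64632/1.66519 = 0.3881
Extrapolate from 79.3 m to 141.0 m: V₃ = 29.2 × (141.0/79.3)^0.3881 = 29.2 × 1.2503 = 36.5086 knots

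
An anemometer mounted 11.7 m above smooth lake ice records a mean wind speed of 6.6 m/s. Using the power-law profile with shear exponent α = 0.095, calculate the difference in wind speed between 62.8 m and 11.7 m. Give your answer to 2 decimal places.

1.14 m/s

Power law: V₂ = V₁ · (z₂/z₁)^α = 6.6 × (5.3675)^0.095 = 7.7423 m/s
ΔV = 7.7423 − 6.6 = 1.1423 m/s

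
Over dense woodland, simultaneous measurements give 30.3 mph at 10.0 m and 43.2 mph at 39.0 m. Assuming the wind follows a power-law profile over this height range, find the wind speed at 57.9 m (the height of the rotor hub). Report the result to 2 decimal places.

First find α: α = ln(V₂/V₁)/ln(z₂/z₁) = ln(43.2/30.3)/ln(39.0/10.0) = 0.35469/1.36098 = 0.2606
Extrapolate from 39.0 m to 57.9 m: V₃ = 43.2 × (57.9/39.0)^0.2606 = 43.2 × 1.1085 = 47.8861 mph

47.89 mph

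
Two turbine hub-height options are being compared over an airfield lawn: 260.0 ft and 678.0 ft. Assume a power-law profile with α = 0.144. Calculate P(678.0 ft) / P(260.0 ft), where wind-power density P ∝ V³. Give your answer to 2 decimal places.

1.51

Speed ratio: V_B/V_A = (z_B/z_A)^α = (678.0/260.0)^0.144 = (2.6077)^0.144 = 1.14800
Power-density ratio: P_B/P_A = (V_B/V_A)³ = (1.14800)³ = 1.51294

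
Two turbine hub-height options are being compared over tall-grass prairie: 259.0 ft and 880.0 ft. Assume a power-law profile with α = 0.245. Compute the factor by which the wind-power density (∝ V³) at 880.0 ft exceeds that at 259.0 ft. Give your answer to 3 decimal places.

Speed ratio: V_B/V_A = (z_B/z_A)^α = (880.0/259.0)^0.245 = (3.3977)^0.245 = 1.34940
Power-density ratio: P_B/P_A = (V_B/V_A)³ = (1.34940)³ = 2.45708

2.457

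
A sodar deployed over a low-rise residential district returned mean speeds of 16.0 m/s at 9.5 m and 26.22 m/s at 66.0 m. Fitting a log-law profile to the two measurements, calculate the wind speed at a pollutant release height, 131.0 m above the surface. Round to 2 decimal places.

Log law: V ∝ ln(z/z₀). From the pair, with r = V₁/V₂ = 0.61022,
ln z₀ = (ln z₁ − r·ln z₂)/(1 − r) = (2.2513 − 0.61022×4.1897)/0.38978 = -0.7833 → z₀ = 0.4569 m
V₃ = V₁ · ln(z₃/z₀)/ln(z₁/z₀) = 16.0 × 5.6585/3.0346 = 29.8345 m/s

29.83 m/s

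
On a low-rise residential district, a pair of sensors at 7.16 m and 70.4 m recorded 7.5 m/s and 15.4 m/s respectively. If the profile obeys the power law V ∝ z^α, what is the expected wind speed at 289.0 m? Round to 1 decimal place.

First find α: α = ln(V₂/V₁)/ln(z₂/z₁) = ln(15.4/7.5)/ln(70.4/7.16) = 0.71946/2.28568 = 0.3148
Extrapolate from 70.4 m to 289.0 m: V₃ = 15.4 × (289.0/70.4)^0.3148 = 15.4 × 1.5598 = 24.0202 m/s

24.0 m/s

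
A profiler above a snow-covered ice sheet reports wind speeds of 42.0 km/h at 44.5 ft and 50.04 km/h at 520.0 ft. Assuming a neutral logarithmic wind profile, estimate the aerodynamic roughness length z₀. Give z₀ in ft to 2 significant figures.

Log law: V(z) ∝ ln(z/z₀). With r = V₁/V₂ = 42.0/50.04 = 0.83933,
r · ln(z₂/z₀) = ln(z₁/z₀) ⇒ ln z₀ = (ln z₁ − r·ln z₂)/(1 − r)
ln z₀ = (3.79549 − 0.83933×6.25383) / 0.16067 = -9.0466
z₀ = exp(-9.0466) = 0.0001178 ft

z₀ ≈ 0.00012 ft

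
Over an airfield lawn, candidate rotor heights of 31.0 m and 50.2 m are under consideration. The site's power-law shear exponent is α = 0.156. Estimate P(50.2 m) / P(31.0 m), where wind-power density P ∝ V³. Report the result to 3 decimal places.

1.253

Speed ratio: V_B/V_A = (z_B/z_A)^α = (50.2/31.0)^0.156 = (1.6194)^0.156 = 1.07810
Power-density ratio: P_B/P_A = (V_B/V_A)³ = (1.07810)³ = 1.25306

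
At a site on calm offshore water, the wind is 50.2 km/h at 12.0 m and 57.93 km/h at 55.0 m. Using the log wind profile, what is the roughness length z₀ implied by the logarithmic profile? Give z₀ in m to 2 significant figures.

Log law: V(z) ∝ ln(z/z₀). With r = V₁/V₂ = 50.2/57.93 = 0.86656,
r · ln(z₂/z₀) = ln(z₁/z₀) ⇒ ln z₀ = (ln z₁ − r·ln z₂)/(1 − r)
ln z₀ = (2.48491 − 0.86656×4.00733) / 0.13344 = -7.4020
z₀ = exp(-7.4020) = 0.0006100 m

z₀ ≈ 0.00061 m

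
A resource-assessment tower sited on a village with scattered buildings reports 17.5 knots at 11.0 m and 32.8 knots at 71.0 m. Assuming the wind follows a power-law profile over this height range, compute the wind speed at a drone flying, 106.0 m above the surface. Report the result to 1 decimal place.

37.5 knots

First find α: α = ln(V₂/V₁)/ln(z₂/z₁) = ln(32.8/17.5)/ln(71.0/11.0) = 0.62823/1.86478 = 0.3369
Extrapolate from 71.0 m to 106.0 m: V₃ = 32.8 × (106.0/71.0)^0.3369 = 32.8 × 1.1446 = 37.5413 knots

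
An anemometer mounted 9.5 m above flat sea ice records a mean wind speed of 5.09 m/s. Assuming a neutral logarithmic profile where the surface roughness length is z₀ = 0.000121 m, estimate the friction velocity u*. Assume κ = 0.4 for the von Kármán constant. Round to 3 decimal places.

Log law: V(z) = (u*/κ) · ln(z/z₀) ⇒ u* = κ · V / ln(z/z₀)
u* = 0.4 × 5.09 / ln(9.5/0.000121) = 0.4 × 5.09 / 11.2710
   = 2.0360 / 11.2710 = 0.1806 m/s

u* ≈ 0.181 m/s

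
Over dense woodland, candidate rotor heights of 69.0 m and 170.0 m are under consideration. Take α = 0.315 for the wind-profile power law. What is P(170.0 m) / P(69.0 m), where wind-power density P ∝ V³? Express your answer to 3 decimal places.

Speed ratio: V_B/V_A = (z_B/z_A)^α = (170.0/69.0)^0.315 = (2.4638)^0.315 = 1.32848
Power-density ratio: P_B/P_A = (V_B/V_A)³ = (1.32848)³ = 2.34456

2.345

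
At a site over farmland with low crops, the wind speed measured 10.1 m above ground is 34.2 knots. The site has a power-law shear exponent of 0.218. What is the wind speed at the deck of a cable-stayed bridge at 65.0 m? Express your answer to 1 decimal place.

51.3 knots

Power-law profile: V₂ = V₁ · (z₂/z₁)^α
V₂ = 34.2 × (65.0/10.1)^0.218 = 34.2 × (6.4356)^0.218
    = 34.2 × 1.5006 = 51.3215 knots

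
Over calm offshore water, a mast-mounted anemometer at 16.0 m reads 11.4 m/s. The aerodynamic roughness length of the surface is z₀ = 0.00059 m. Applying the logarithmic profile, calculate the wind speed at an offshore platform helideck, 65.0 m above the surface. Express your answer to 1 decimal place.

13.0 m/s

Log law: V(z) ∝ ln(z/z₀), so V₂/V₁ = ln(z₂/z₀) / ln(z₁/z₀).
ln(65.0/0.00059) = 11.6098, ln(16.0/0.00059) = 10.2080
V₂ = 11.4 × 11.6098/10.2080 = 11.4 × 1.1373 = 12.9655 m/s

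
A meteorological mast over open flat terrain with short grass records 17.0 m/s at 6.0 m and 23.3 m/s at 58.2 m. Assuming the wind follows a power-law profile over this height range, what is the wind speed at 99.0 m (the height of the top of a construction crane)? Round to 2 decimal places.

25.08 m/s

First find α: α = ln(V₂/V₁)/ln(z₂/z₁) = ln(23.3/17.0)/ln(58.2/6.0) = 0.31524/2.27213 = 0.1387
Extrapolate from 58.2 m to 99.0 m: V₃ = 23.3 × (99.0/58.2)^0.1387 = 23.3 × 1.0765 = 25.0822 m/s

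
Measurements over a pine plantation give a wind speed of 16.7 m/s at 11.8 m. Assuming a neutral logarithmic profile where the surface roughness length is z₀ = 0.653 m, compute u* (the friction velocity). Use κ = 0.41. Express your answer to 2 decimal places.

Log law: V(z) = (u*/κ) · ln(z/z₀) ⇒ u* = κ · V / ln(z/z₀)
u* = 0.41 × 16.7 / ln(11.8/0.653) = 0.41 × 16.7 / 2.8943
   = 6.8470 / 2.8943 = 2.3657 m/s

u* ≈ 2.37 m/s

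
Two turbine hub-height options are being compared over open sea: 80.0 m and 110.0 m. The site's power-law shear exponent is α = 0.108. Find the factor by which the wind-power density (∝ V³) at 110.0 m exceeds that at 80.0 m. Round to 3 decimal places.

Speed ratio: V_B/V_A = (z_B/z_A)^α = (110.0/80.0)^0.108 = (1.3750)^0.108 = 1.03499
Power-density ratio: P_B/P_A = (V_B/V_A)³ = (1.03499)³ = 1.10869

1.109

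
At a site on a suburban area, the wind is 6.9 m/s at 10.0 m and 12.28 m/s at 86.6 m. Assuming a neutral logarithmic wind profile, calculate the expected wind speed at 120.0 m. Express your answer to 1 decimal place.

Log law: V ∝ ln(z/z₀). From the pair, with r = V₁/V₂ = 0.56189,
ln z₀ = (ln z₁ − r·ln z₂)/(1 − r) = (2.3026 − 0.56189×4.4613)/0.43811 = -0.4660 → z₀ = 0.6275 m
V₃ = V₁ · ln(z₃/z₀)/ln(z₁/z₀) = 6.9 × 5.2535/2.7686 = 13.0929 m/s

13.1 m/s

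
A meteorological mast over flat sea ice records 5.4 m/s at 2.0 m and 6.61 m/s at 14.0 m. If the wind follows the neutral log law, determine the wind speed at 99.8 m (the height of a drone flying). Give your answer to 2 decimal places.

7.83 m/s

Log law: V ∝ ln(z/z₀). From the pair, with r = V₁/V₂ = 0.81694,
ln z₀ = (ln z₁ − r·ln z₂)/(1 − r) = (0.6931 − 0.81694×2.6391)/0.18306 = -7.9911 → z₀ = 0.0003385 m
V₃ = V₁ · ln(z₃/z₀)/ln(z₁/z₀) = 5.4 × 12.5942/8.6842 = 7.8313 m/s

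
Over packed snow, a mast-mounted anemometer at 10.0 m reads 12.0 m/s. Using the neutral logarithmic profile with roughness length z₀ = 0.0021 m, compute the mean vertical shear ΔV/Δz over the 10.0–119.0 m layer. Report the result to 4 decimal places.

Log law: V₂ = V₁ · ln(z₂/z₀)/ln(z₁/z₀) = 12.0 × 10.9449/8.4684 = 15.5093 m/s
ΔV/Δz = (15.5093 − 12.0)/(119.0 − 10.0) = 3.5093/109.0000 = 0.03220 m/s/m

0.0322 m/s/m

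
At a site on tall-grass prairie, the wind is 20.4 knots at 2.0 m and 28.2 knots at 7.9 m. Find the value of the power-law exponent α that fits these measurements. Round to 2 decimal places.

α ≈ 0.24

Power law: V₂/V₁ = (z₂/z₁)^α ⇒ α = ln(V₂/V₁) / ln(z₂/z₁)
α = ln(28.2/20.4) / ln(7.9/2.0) = ln(1.3824) / ln(3.9500)
  = 0.32379 / 1.37372 = 0.23570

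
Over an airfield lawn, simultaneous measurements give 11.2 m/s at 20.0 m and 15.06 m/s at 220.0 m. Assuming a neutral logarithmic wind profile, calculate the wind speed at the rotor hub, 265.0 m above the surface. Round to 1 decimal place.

15.4 m/s

Log law: V ∝ ln(z/z₀). From the pair, with r = V₁/V₂ = 0.74369,
ln z₀ = (ln z₁ − r·ln z₂)/(1 − r) = (2.9957 − 0.74369×5.3936)/0.25631 = -3.9619 → z₀ = 0.01903 m
V₃ = V₁ · ln(z₃/z₀)/ln(z₁/z₀) = 11.2 × 9.5416/6.9576 = 15.3596 m/s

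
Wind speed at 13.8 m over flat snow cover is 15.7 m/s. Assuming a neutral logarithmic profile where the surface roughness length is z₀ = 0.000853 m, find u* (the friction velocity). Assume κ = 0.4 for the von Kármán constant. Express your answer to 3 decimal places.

Log law: V(z) = (u*/κ) · ln(z/z₀) ⇒ u* = κ · V / ln(z/z₀)
u* = 0.4 × 15.7 / ln(13.8/0.000853) = 0.4 × 15.7 / 9.6914
   = 6.2800 / 9.6914 = 0.6480 m/s

u* ≈ 0.648 m/s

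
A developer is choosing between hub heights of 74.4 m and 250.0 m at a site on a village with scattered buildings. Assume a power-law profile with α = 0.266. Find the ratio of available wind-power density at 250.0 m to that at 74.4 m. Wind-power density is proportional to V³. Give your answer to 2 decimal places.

Speed ratio: V_B/V_A = (z_B/z_A)^α = (250.0/74.4)^0.266 = (3.3602)^0.266 = 1.38043
Power-density ratio: P_B/P_A = (V_B/V_A)³ = (1.38043)³ = 2.63052

2.63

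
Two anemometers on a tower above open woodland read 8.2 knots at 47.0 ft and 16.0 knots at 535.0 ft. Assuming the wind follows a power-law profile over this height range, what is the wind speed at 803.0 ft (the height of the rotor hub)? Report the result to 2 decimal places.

First find α: α = ln(V₂/V₁)/ln(z₂/z₁) = ln(16.0/8.2)/ln(535.0/47.0) = 0.66845/2.43212 = 0.2748
Extrapolate from 535.0 ft to 803.0 ft: V₃ = 16.0 × (803.0/535.0)^0.2748 = 16.0 × 1.1181 = 17.8892 knots

17.89 knots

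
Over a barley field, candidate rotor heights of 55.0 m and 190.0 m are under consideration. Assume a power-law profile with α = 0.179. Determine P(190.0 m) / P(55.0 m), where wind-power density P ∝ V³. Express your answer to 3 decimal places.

Speed ratio: V_B/V_A = (z_B/z_A)^α = (190.0/55.0)^0.179 = (3.4545)^0.179 = 1.24845
Power-density ratio: P_B/P_A = (V_B/V_A)³ = (1.24845)³ = 1.94588

1.946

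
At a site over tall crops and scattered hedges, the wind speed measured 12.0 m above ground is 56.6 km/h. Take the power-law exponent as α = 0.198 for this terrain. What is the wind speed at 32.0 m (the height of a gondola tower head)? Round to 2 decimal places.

Power-law profile: V₂ = V₁ · (z₂/z₁)^α
V₂ = 56.6 × (32.0/12.0)^0.198 = 56.6 × (2.6667)^0.198
    = 56.6 × 1.2143 = 68.7319 km/h

68.73 km/h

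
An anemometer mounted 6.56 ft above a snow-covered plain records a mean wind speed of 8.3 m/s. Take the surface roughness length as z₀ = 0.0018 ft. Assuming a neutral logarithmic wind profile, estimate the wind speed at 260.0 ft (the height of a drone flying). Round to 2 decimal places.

12.02 m/s

Log law: V(z) ∝ ln(z/z₀), so V₂/V₁ = ln(z₂/z₀) / ln(z₁/z₀).
ln(260.0/0.0018) = 11.8807, ln(6.56/0.0018) = 8.2010
V₂ = 8.3 × 11.8807/8.2010 = 8.3 × 1.4487 = 12.0241 m/s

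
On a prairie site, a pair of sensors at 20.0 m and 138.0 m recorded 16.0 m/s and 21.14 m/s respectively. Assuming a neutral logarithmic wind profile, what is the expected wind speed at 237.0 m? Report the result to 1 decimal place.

22.6 m/s

Log law: V ∝ ln(z/z₀). From the pair, with r = V₁/V₂ = 0.75686,
ln z₀ = (ln z₁ − r·ln z₂)/(1 − r) = (2.9957 − 0.75686×4.9273)/0.24314 = -3.0168 → z₀ = 0.04896 m
V₃ = V₁ · ln(z₃/z₀)/ln(z₁/z₀) = 16.0 × 8.4848/6.0125 = 22.5791 m/s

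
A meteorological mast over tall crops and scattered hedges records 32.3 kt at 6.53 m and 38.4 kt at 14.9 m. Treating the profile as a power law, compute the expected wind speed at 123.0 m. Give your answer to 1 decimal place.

59.8 kt

First find α: α = ln(V₂/V₁)/ln(z₂/z₁) = ln(38.4/32.3)/ln(14.9/6.53) = 0.17299/0.82495 = 0.2097
Extrapolate from 14.9 m to 123.0 m: V₃ = 38.4 × (123.0/14.9)^0.2097 = 38.4 × 1.5568 = 59.7811 kt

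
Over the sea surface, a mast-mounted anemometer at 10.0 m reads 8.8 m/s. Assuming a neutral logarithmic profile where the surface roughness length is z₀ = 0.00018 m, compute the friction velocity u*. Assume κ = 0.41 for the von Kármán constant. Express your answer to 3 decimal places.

Log law: V(z) = (u*/κ) · ln(z/z₀) ⇒ u* = κ · V / ln(z/z₀)
u* = 0.41 × 8.8 / ln(10.0/0.00018) = 0.41 × 8.8 / 10.9251
   = 3.6080 / 10.9251 = 0.3302 m/s

u* ≈ 0.330 m/s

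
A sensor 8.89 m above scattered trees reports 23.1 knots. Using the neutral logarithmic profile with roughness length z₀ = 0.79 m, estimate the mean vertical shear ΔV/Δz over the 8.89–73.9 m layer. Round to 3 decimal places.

Log law: V₂ = V₁ · ln(z₂/z₀)/ln(z₁/z₀) = 23.1 × 4.5384/2.4206 = 43.3098 knots
ΔV/Δz = (43.3098 − 23.1)/(73.9 − 8.89) = 20.2098/65.0100 = 0.31087 knots/m

0.311 knots/m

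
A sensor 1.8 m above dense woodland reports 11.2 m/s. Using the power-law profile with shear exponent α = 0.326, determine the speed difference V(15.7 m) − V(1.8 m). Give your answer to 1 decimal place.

11.5 m/s

Power law: V₂ = V₁ · (z₂/z₁)^α = 11.2 × (8.7222)^0.326 = 22.6915 m/s
ΔV = 22.6915 − 11.2 = 11.4915 m/s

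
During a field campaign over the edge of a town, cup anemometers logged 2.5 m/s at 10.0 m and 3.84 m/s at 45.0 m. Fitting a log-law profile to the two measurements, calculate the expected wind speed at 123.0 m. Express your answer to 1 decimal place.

4.7 m/s

Log law: V ∝ ln(z/z₀). From the pair, with r = V₁/V₂ = 0.65104,
ln z₀ = (ln z₁ − r·ln z₂)/(1 − r) = (2.3026 − 0.65104×3.8067)/0.34896 = -0.5035 → z₀ = 0.6044 m
V₃ = V₁ · ln(z₃/z₀)/ln(z₁/z₀) = 2.5 × 5.3157/2.8061 = 4.7358 m/s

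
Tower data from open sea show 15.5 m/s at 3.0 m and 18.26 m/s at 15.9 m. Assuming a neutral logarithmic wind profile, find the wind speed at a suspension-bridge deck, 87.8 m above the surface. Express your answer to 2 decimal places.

Log law: V ∝ ln(z/z₀). From the pair, with r = V₁/V₂ = 0.84885,
ln z₀ = (ln z₁ − r·ln z₂)/(1 − r) = (1.0986 − 0.84885×2.7663)/0.15115 = -8.2671 → z₀ = 0.0002568 m
V₃ = V₁ · ln(z₃/z₀)/ln(z₁/z₀) = 15.5 × 12.7422/9.3657 = 21.0879 m/s

21.09 m/s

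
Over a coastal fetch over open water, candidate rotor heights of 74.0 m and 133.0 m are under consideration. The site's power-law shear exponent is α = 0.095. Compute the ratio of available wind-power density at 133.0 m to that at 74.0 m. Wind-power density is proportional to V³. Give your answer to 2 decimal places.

Speed ratio: V_B/V_A = (z_B/z_A)^α = (133.0/74.0)^0.095 = (1.7973)^0.095 = 1.05728
Power-density ratio: P_B/P_A = (V_B/V_A)³ = (1.05728)³ = 1.18186

1.18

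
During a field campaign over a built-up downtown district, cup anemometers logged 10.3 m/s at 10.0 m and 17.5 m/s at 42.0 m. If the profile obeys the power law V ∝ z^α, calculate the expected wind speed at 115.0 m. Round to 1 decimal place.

25.4 m/s

First find α: α = ln(V₂/V₁)/ln(z₂/z₁) = ln(17.5/10.3)/ln(42.0/10.0) = 0.53006/1.43508 = 0.3694
Extrapolate from 42.0 m to 115.0 m: V₃ = 17.5 × (115.0/42.0)^0.3694 = 17.5 × 1.4507 = 25.3871 m/s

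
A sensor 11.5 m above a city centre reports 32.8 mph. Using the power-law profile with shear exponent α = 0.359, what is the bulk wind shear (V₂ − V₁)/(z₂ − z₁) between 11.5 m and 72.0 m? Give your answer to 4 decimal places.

0.5052 mph/m

Power law: V₂ = V₁ · (z₂/z₁)^α = 32.8 × (6.2609)^0.359 = 63.3674 mph
ΔV/Δz = (63.3674 − 32.8)/(72.0 − 11.5) = 30.5674/60.5000 = 0.50525 mph/m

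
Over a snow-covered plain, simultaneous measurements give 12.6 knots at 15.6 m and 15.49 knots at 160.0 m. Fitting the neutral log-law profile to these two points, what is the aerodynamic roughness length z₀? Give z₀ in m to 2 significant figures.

Log law: V(z) ∝ ln(z/z₀). With r = V₁/V₂ = 12.6/15.49 = 0.81343,
r · ln(z₂/z₀) = ln(z₁/z₀) ⇒ ln z₀ = (ln z₁ − r·ln z₂)/(1 − r)
ln z₀ = (2.74727 − 0.81343×5.07517) / 0.18657 = -7.4021
z₀ = exp(-7.4021) = 0.0006100 m

z₀ ≈ 0.00061 m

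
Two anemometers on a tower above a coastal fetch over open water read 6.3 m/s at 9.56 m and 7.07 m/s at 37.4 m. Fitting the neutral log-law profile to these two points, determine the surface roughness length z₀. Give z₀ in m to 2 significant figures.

z₀ ≈ 0.00014 m

Log law: V(z) ∝ ln(z/z₀). With r = V₁/V₂ = 6.3/7.07 = 0.89109,
r · ln(z₂/z₀) = ln(z₁/z₀) ⇒ ln z₀ = (ln z₁ − r·ln z₂)/(1 − r)
ln z₀ = (2.25759 − 0.89109×3.62167) / 0.10891 = -8.9031
z₀ = exp(-8.9031) = 0.0001360 m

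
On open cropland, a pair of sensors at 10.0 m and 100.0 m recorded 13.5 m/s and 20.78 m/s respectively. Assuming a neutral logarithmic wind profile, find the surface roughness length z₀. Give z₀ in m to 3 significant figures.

Log law: V(z) ∝ ln(z/z₀). With r = V₁/V₂ = 13.5/20.78 = 0.64966,
r · ln(z₂/z₀) = ln(z₁/z₀) ⇒ ln z₀ = (ln z₁ − r·ln z₂)/(1 − r)
ln z₀ = (2.30259 − 0.64966×4.60517) / 0.35034 = -1.9673
z₀ = exp(-1.9673) = 0.1398 m

z₀ ≈ 0.140 m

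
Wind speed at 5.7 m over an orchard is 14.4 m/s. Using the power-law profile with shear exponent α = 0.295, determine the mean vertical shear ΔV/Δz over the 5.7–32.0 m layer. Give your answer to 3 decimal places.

0.363 m/s/m

Power law: V₂ = V₁ · (z₂/z₁)^α = 14.4 × (5.6140)^0.295 = 23.9551 m/s
ΔV/Δz = (23.9551 − 14.4)/(32.0 − 5.7) = 9.5551/26.3000 = 0.36331 m/s/m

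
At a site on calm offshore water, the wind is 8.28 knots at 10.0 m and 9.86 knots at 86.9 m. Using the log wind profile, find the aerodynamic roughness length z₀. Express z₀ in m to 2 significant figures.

Log law: V(z) ∝ ln(z/z₀). With r = V₁/V₂ = 8.28/9.86 = 0.83976,
r · ln(z₂/z₀) = ln(z₁/z₀) ⇒ ln z₀ = (ln z₁ − r·ln z₂)/(1 − r)
ln z₀ = (2.30259 − 0.83976×4.46476) / 0.16024 = -9.0283
z₀ = exp(-9.0283) = 0.0001200 m

z₀ ≈ 0.00012 m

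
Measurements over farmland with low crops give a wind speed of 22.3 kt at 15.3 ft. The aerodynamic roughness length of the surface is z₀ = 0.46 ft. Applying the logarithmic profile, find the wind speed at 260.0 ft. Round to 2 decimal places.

Log law: V(z) ∝ ln(z/z₀), so V₂/V₁ = ln(z₂/z₀) / ln(z₁/z₀).
ln(260.0/0.46) = 6.3372, ln(15.3/0.46) = 3.5044
V₂ = 22.3 × 6.3372/3.5044 = 22.3 × 1.8084 = 40.3266 kt

40.33 kt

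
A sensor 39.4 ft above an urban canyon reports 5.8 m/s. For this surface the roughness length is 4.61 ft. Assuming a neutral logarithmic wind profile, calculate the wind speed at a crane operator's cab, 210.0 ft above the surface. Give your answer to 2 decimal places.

Log law: V(z) ∝ ln(z/z₀), so V₂/V₁ = ln(z₂/z₀) / ln(z₁/z₀).
ln(210.0/4.61) = 3.8189, ln(39.4/4.61) = 2.1455
V₂ = 5.8 × 3.8189/2.1455 = 5.8 × 1.7799 = 10.3235 m/s

10.32 m/s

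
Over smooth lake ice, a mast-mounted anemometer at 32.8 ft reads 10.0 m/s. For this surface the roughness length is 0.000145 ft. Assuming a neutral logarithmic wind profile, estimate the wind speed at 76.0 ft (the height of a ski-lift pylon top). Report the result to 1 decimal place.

10.7 m/s

Log law: V(z) ∝ ln(z/z₀), so V₂/V₁ = ln(z₂/z₀) / ln(z₁/z₀).
ln(76.0/0.000145) = 13.1695, ln(32.8/0.000145) = 12.3292
V₂ = 10.0 × 13.1695/12.3292 = 10.0 × 1.0682 = 10.6816 m/s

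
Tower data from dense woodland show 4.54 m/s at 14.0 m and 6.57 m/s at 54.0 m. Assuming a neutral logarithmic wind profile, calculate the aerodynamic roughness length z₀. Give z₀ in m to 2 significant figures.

z₀ ≈ 0.68 m

Log law: V(z) ∝ ln(z/z₀). With r = V₁/V₂ = 4.54/6.57 = 0.69102,
r · ln(z₂/z₀) = ln(z₁/z₀) ⇒ ln z₀ = (ln z₁ − r·ln z₂)/(1 − r)
ln z₀ = (2.63906 − 0.69102×3.98898) / 0.30898 = -0.3800
z₀ = exp(-0.3800) = 0.6839 m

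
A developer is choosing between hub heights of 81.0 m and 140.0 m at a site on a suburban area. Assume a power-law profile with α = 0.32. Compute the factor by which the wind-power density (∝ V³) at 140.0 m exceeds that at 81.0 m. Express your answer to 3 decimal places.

1.691

Speed ratio: V_B/V_A = (z_B/z_A)^α = (140.0/81.0)^0.32 = (1.7284)^0.32 = 1.19137
Power-density ratio: P_B/P_A = (V_B/V_A)³ = (1.19137)³ = 1.69098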